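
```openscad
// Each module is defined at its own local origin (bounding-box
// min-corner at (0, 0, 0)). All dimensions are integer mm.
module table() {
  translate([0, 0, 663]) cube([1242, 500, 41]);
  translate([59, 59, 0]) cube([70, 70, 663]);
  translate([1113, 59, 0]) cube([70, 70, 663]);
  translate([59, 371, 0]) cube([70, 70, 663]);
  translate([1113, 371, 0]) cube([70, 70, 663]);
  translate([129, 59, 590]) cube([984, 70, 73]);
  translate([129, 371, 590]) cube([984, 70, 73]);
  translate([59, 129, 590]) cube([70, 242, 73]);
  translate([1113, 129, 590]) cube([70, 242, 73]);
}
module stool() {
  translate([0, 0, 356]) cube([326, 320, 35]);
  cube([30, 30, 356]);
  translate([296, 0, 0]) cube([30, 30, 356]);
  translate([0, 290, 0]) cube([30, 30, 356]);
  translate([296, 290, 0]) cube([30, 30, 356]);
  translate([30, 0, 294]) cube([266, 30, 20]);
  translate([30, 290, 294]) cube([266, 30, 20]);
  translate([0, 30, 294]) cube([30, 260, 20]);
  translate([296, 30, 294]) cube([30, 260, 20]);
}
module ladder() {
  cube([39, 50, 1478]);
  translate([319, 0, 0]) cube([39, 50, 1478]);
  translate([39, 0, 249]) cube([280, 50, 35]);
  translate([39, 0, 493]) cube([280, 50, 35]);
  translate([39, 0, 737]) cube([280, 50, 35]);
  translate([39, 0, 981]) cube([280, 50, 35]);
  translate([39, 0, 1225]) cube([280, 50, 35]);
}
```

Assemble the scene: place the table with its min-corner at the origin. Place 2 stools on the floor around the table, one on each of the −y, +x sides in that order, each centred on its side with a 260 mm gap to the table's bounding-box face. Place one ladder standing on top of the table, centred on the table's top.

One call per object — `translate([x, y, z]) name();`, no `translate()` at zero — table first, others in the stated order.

table();
translate([458, -580, 0]) stool();
translate([1502, 90, 0]) stool();
translate([442, 225, 704]) ladder();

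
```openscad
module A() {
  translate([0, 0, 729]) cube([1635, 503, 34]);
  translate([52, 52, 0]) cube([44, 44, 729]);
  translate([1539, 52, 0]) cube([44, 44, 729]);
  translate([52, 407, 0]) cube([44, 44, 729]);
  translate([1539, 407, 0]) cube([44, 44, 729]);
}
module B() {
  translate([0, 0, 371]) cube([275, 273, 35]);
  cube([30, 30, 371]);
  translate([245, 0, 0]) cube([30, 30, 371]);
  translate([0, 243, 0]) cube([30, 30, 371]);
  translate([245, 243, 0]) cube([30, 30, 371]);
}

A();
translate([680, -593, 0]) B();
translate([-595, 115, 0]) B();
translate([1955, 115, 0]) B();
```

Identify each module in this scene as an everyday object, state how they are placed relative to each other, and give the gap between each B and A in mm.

Each stool's nearest face is 320 mm from the table's bounding box.

A is a table. B is a stool. Three stools sit around the table at the −y, −x, +x sides. The gap between each stool and the table is 320 mm.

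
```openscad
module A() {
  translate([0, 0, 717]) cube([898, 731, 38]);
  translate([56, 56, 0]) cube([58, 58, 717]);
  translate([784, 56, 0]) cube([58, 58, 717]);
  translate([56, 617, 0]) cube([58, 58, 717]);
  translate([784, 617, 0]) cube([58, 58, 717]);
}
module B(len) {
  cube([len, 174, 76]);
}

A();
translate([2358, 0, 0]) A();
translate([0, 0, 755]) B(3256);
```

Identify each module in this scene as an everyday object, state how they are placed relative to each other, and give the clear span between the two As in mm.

A is a table. B is a beam. A beam spans the tops of two tables. The clear span between the two tables is 1460 mm.

Second table starts at x = 2358; first ends at x = 898; clear span = 2358 − 898 = 1460 mm.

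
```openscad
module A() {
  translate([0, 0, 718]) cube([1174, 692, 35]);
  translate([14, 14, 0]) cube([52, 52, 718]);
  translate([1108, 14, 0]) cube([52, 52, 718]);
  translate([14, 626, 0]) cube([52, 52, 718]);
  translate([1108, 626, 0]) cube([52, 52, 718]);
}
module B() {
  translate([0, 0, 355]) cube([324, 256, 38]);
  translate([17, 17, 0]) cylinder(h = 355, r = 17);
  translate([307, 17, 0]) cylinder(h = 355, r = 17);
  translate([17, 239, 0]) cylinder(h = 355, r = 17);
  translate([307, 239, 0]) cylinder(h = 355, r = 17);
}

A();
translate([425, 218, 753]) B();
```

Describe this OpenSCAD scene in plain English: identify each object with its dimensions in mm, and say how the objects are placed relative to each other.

A is a rectangular dining table. The top is 1174×692×35 mm with its upper surface at z = 753 mm. It stands on four 52×52 mm square legs, each inset 14 mm from the nearest pair of top edges, running from the floor to the underside of the top.

B is a four-legged stool. The seat is a 324×256×38 mm slab whose top surface is at z = 393 mm; four round legs, each 34 mm in diameter, run from the floor (z = 0) to the underside of the seat, each leg's axis is inset half a diameter from the nearest pair of seat edges (so the leg's bounding box is flush with the corner).

The stool is on top of the table, centred.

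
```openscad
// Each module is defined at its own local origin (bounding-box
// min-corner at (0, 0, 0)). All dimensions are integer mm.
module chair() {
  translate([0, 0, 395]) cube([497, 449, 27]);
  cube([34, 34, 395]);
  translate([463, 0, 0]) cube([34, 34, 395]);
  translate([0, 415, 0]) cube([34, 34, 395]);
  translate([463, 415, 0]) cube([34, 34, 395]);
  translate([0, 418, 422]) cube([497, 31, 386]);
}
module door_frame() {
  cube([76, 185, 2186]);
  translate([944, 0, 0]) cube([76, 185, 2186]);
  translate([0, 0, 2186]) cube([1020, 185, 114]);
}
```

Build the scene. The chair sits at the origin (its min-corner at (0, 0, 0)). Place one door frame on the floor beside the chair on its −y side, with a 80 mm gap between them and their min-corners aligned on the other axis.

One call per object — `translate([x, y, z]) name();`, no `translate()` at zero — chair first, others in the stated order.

chair();
translate([0, -265, 0]) door_frame();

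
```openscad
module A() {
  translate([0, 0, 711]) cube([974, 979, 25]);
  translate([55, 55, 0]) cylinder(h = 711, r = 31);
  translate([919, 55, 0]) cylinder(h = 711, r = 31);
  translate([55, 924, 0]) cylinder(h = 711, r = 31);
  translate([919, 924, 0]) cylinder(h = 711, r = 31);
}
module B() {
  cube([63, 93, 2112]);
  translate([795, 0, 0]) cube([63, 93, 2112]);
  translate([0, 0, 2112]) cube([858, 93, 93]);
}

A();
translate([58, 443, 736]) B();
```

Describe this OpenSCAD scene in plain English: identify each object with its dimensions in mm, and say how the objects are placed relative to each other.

A is a table with a 974×979 mm rectangular top, 25 mm thick, top surface at z = 736 mm, supported by four round legs of 62 mm diameter, each leg's bounding box inset 24 mm from the nearest pair of top edges, running from the floor.

B is a door frame. The clear opening is 732 mm wide and 2112 mm high. Two 63 mm wide jambs, 93 mm deep, stand either side of the opening from the floor to the top of the opening. A 93 mm thick head sits across the top of both jambs, spanning the full outside width of the frame.

The door frame is on top of the table, centred.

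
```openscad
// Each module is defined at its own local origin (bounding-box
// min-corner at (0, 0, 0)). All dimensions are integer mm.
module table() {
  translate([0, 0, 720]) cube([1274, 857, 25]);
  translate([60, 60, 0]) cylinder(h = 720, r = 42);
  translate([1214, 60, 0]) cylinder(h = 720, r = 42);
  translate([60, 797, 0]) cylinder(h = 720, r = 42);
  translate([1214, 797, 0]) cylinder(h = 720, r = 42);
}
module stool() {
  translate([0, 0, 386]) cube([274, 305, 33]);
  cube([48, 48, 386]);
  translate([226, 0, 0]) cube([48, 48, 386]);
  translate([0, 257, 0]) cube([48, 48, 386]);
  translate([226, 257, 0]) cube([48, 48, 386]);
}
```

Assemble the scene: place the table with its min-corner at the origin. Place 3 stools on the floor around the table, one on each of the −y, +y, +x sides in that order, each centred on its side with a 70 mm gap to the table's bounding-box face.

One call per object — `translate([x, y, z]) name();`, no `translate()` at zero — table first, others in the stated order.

table();
translate([500, -375, 0]) stool();
translate([500, 927, 0]) stool();
translate([1344, 276, 0]) stool();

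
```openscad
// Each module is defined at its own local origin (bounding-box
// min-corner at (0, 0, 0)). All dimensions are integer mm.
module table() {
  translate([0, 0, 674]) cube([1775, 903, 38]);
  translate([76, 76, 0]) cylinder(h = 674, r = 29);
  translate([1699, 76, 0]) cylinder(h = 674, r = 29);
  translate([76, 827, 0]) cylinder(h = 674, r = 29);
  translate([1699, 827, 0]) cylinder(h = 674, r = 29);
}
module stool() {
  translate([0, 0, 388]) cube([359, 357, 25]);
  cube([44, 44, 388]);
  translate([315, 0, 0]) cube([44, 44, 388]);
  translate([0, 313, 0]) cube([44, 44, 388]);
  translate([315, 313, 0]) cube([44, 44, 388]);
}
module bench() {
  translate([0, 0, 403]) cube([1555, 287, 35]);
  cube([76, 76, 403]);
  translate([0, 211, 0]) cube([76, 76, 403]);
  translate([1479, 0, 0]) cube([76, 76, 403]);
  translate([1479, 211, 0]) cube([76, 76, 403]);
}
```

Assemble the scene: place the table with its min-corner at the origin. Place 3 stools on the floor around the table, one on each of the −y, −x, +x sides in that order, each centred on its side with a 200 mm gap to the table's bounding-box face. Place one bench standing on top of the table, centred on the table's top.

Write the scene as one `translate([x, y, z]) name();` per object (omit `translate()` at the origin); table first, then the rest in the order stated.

table();
translate([708, -557, 0]) stool();
translate([-559, 273, 0]) stool();
translate([1975, 273, 0]) stool();
translate([110, 308, 712]) bench();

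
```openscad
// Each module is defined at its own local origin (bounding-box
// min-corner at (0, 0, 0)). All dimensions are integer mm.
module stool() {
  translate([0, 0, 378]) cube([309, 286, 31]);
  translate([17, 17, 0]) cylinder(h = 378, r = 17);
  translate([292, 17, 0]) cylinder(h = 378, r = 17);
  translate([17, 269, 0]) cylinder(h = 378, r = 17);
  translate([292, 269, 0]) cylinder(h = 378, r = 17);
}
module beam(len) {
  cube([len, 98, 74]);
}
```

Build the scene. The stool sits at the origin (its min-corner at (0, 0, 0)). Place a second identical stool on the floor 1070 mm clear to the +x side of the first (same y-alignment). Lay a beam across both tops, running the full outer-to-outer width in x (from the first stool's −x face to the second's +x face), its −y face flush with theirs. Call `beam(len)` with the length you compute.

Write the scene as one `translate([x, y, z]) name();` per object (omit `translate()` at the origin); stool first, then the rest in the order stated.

stool();
translate([1379, 0, 0]) stool();
translate([0, 0, 409]) beam(1688);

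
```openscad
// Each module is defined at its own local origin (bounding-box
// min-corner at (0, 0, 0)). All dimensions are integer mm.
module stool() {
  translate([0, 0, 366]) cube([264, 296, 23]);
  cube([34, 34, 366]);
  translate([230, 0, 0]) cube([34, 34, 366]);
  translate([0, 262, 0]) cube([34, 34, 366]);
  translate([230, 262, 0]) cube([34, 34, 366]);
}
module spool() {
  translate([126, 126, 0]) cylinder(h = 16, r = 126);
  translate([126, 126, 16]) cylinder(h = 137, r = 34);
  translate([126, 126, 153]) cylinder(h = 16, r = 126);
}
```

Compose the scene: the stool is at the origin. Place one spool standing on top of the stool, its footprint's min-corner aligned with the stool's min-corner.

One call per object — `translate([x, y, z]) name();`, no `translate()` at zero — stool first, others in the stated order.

stool();
translate([0, 0, 389]) spool();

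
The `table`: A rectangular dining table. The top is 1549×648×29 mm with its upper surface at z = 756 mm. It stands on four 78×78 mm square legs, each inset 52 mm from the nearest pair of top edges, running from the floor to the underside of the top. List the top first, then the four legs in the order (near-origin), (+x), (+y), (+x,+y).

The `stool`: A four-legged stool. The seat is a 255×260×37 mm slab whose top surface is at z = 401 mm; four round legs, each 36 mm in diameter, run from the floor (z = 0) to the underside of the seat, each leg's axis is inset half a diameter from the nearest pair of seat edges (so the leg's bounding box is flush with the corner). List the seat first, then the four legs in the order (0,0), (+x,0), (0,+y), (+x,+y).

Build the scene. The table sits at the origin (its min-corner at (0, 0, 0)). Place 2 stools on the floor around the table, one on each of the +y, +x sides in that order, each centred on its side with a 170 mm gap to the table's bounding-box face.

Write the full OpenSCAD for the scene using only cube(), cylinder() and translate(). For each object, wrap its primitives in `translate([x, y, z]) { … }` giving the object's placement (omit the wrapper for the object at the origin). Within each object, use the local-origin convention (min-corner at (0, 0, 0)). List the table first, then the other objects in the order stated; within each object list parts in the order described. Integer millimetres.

translate([0, 0, 727]) cube([1549, 648, 29]);
translate([52, 52, 0]) cube([78, 78, 727]);
translate([1419, 52, 0]) cube([78, 78, 727]);
translate([52, 518, 0]) cube([78, 78, 727]);
translate([1419, 518, 0]) cube([78, 78, 727]);
translate([647, 818, 0]) {
  translate([0, 0, 364]) cube([255, 260, 37]);
  translate([18, 18, 0]) cylinder(h = 364, r = 18);
  translate([237, 18, 0]) cylinder(h = 364, r = 18);
  translate([18, 242, 0]) cylinder(h = 364, r = 18);
  translate([237, 242, 0]) cylinder(h = 364, r = 18);
}
translate([1719, 194, 0]) {
  translate([0, 0, 364]) cube([255, 260, 37]);
  translate([18, 18, 0]) cylinder(h = 364, r = 18);
  translate([237, 18, 0]) cylinder(h = 364, r = 18);
  translate([18, 242, 0]) cylinder(h = 364, r = 18);
  translate([237, 242, 0]) cylinder(h = 364, r = 18);
}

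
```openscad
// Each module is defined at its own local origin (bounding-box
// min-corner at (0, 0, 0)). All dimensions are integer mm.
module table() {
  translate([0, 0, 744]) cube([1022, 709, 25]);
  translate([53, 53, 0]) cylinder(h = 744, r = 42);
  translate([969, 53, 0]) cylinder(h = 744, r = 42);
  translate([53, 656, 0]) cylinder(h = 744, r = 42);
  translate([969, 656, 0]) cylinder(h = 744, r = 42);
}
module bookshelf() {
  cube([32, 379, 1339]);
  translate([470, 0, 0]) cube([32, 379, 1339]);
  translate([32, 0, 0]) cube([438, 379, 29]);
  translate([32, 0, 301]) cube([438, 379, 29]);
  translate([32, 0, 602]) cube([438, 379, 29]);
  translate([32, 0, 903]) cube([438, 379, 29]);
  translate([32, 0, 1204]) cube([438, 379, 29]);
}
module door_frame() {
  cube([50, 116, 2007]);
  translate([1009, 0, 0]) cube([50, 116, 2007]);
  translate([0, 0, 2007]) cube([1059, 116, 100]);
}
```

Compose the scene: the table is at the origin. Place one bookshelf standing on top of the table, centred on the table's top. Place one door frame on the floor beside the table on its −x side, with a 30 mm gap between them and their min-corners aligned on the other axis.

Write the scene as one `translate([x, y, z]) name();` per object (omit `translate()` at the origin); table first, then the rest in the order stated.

table();
translate([260, 165, 769]) bookshelf();
translate([-1089, 0, 0]) door_frame();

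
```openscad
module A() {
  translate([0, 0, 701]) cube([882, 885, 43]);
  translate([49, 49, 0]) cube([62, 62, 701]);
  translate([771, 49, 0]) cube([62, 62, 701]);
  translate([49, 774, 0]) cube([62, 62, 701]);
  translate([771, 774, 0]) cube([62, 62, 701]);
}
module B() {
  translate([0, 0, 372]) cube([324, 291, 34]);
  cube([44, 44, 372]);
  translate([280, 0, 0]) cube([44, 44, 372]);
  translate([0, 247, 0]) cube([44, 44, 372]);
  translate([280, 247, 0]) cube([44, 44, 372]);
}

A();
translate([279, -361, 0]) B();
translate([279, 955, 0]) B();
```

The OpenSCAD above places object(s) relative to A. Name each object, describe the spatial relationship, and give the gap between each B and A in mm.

Each stool's nearest face is 70 mm from the table's bounding box.

A is a table. B is a stool. Two stools sit around the table at the −y, +y sides. The gap between each stool and the table is 70 mm.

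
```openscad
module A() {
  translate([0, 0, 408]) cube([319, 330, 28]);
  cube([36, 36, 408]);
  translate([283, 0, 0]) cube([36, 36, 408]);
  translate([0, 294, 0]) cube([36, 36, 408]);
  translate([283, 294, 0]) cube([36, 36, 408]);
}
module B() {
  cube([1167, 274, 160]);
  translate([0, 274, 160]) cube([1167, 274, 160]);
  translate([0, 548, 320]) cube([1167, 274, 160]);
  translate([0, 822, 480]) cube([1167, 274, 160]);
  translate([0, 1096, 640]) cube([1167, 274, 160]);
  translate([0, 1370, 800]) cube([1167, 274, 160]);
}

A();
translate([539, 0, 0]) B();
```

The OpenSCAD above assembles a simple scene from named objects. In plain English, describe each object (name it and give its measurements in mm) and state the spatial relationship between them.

A is a four-legged stool. The seat is 319×330 mm, 28 mm thick, top at z = 436 mm. It stands on four square legs, each 36×36 mm in cross-section, from z = 0 to the seat underside, each flush with a corner of the seat.

B is a straight staircase of 6 solid steps. Each step is 1167 mm wide (x), 274 mm deep (y, the going) and 160 mm tall (the rise). The first step rests on the floor; each subsequent step sits one going further in +y and one rise higher in +z, directly behind and above the previous step with no overlap.

The staircase is on the floor beside the stool on its +x side.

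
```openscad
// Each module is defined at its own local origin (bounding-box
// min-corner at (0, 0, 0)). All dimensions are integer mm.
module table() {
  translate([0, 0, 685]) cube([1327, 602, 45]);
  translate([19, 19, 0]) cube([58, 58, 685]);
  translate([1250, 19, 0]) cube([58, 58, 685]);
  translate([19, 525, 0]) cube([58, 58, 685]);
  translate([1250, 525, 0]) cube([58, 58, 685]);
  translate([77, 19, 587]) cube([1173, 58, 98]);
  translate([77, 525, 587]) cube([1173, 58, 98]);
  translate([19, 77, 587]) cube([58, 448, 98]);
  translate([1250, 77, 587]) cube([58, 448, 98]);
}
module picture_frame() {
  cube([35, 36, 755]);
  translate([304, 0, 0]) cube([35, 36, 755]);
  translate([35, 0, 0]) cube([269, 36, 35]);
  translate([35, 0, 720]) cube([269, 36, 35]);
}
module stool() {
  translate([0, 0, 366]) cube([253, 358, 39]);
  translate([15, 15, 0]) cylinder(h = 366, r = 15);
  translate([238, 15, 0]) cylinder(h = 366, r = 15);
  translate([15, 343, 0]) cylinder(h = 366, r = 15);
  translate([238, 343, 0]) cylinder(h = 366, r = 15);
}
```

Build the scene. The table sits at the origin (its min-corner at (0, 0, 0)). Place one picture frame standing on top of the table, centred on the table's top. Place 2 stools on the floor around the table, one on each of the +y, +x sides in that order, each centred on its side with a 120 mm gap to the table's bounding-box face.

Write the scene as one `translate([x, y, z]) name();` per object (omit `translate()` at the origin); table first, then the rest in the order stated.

table();
translate([494, 283, 730]) picture_frame();
translate([537, 722, 0]) stool();
translate([1447, 122, 0]) stool();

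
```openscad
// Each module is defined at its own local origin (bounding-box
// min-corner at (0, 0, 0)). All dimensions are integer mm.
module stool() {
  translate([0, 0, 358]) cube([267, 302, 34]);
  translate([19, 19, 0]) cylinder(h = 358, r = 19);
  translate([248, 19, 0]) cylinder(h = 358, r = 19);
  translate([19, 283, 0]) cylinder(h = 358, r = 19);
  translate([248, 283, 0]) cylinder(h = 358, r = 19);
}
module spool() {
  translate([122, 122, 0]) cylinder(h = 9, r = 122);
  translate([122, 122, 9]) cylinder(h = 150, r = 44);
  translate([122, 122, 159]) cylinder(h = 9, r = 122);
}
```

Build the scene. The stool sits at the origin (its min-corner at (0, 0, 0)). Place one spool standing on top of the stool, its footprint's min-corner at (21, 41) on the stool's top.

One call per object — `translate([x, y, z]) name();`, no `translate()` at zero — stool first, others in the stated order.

stool();
translate([21, 41, 392]) spool();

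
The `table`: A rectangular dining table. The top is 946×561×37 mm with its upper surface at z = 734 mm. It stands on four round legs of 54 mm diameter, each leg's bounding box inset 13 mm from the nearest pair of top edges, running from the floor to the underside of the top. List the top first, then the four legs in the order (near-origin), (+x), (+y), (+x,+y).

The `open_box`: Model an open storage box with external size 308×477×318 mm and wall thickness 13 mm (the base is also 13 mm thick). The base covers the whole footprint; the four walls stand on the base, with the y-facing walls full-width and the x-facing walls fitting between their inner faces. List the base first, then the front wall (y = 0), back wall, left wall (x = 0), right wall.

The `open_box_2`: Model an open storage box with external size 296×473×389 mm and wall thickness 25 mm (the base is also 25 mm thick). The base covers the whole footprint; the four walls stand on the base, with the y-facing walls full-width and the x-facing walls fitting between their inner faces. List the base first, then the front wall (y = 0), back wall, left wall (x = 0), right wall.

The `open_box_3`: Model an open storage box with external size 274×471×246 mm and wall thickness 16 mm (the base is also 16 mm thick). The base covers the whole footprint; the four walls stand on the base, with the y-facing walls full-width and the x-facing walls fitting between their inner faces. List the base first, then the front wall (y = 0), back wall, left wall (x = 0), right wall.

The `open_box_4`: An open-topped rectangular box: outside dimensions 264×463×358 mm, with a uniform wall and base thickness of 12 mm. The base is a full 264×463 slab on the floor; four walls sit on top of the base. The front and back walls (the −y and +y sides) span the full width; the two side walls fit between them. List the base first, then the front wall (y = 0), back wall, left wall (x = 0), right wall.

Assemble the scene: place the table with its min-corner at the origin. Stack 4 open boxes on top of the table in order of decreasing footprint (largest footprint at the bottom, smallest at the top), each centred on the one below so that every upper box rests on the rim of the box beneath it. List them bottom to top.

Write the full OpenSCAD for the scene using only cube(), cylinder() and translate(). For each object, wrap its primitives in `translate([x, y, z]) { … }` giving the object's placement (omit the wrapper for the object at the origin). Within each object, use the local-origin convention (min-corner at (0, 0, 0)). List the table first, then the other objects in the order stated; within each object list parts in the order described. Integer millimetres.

translate([0, 0, 697]) cube([946, 561, 37]);
translate([40, 40, 0]) cylinder(h = 697, r = 27);
translate([906, 40, 0]) cylinder(h = 697, r = 27);
translate([40, 521, 0]) cylinder(h = 697, r = 27);
translate([906, 521, 0]) cylinder(h = 697, r = 27);
translate([319, 42, 734]) {
  cube([308, 477, 13]);
  translate([0, 0, 13]) cube([308, 13, 305]);
  translate([0, 464, 13]) cube([308, 13, 305]);
  translate([0, 13, 13]) cube([13, 451, 305]);
  translate([295, 13, 13]) cube([13, 451, 305]);
}
translate([325, 44, 1052]) {
  cube([296, 473, 25]);
  translate([0, 0, 25]) cube([296, 25, 364]);
  translate([0, 448, 25]) cube([296, 25, 364]);
  translate([0, 25, 25]) cube([25, 423, 364]);
  translate([271, 25, 25]) cube([25, 423, 364]);
}
translate([336, 45, 1441]) {
  cube([274, 471, 16]);
  translate([0, 0, 16]) cube([274, 16, 230]);
  translate([0, 455, 16]) cube([274, 16, 230]);
  translate([0, 16, 16]) cube([16, 439, 230]);
  translate([258, 16, 16]) cube([16, 439, 230]);
}
translate([341, 49, 1687]) {
  cube([264, 463, 12]);
  translate([0, 0, 12]) cube([264, 12, 346]);
  translate([0, 451, 12]) cube([264, 12, 346]);
  translate([0, 12, 12]) cube([12, 439, 346]);
  translate([252, 12, 12]) cube([12, 439, 346]);
}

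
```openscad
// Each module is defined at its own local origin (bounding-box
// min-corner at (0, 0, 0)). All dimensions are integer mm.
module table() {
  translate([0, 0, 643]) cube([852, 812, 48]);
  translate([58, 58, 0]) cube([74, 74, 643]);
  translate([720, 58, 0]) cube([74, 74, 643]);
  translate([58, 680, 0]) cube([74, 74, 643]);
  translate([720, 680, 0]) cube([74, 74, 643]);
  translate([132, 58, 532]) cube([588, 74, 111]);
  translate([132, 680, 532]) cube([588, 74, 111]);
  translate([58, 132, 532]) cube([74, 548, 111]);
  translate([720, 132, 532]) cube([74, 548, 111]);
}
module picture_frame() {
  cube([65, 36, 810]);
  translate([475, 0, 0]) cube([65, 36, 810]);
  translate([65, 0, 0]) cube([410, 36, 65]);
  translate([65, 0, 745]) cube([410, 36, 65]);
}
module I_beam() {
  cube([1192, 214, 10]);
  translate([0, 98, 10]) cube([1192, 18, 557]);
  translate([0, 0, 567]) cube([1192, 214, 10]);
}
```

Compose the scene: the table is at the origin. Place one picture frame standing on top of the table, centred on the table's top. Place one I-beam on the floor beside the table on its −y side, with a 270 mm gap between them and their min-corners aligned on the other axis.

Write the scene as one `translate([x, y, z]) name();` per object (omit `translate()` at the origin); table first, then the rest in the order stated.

table();
translate([156, 388, 691]) picture_frame();
translate([0, -484, 0]) I_beam();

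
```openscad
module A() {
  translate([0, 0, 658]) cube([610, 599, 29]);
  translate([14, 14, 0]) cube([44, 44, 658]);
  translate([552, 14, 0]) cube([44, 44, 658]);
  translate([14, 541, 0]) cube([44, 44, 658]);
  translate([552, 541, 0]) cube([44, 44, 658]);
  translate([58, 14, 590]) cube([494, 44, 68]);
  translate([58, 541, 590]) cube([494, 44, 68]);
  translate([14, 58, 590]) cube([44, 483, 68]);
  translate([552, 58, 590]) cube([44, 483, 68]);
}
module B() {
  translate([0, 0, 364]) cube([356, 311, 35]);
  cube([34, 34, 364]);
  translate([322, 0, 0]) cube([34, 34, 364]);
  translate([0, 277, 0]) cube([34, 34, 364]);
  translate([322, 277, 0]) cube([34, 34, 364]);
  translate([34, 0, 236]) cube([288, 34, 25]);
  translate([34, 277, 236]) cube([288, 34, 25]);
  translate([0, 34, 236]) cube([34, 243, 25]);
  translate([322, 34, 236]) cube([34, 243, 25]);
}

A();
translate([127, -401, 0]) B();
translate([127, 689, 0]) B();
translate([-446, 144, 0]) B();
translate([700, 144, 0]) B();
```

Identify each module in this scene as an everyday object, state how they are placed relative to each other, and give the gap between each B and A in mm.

Each stool's nearest face is 90 mm from the table's bounding box.

A is a table. B is a stool. Four stools sit around the table at the −y, +y, −x, +x sides. The gap between each stool and the table is 90 mm.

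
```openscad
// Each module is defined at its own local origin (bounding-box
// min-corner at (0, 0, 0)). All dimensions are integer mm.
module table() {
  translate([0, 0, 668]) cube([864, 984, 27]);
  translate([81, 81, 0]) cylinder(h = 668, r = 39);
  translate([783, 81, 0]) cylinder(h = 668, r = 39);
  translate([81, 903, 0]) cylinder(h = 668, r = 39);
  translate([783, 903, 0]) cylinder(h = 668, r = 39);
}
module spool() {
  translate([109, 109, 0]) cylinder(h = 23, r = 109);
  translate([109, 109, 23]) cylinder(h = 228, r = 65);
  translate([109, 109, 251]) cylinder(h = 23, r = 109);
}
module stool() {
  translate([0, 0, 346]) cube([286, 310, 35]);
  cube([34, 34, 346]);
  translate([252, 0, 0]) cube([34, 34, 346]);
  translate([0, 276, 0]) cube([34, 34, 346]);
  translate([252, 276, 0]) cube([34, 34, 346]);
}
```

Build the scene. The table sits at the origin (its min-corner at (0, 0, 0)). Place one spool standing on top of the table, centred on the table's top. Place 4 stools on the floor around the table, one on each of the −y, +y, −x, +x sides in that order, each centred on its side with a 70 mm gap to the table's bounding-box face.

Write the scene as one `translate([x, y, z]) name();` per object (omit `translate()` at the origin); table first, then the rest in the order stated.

table();
translate([323, 383, 695]) spool();
translate([289, -380, 0]) stool();
translate([289, 1054, 0]) stool();
translate([-356, 337, 0]) stool();
translate([934, 337, 0]) stool();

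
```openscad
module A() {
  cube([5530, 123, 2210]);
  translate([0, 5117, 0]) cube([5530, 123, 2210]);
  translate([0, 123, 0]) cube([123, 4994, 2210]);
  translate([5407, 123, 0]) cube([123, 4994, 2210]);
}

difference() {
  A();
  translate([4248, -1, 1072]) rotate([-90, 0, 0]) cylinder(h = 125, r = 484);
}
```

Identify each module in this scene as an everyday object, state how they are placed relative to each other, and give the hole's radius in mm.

A is a house frame. The house frame has a circular hole through its front wall. The hole's radius is 484 mm.

The subtracted cylinder has r = 484 mm.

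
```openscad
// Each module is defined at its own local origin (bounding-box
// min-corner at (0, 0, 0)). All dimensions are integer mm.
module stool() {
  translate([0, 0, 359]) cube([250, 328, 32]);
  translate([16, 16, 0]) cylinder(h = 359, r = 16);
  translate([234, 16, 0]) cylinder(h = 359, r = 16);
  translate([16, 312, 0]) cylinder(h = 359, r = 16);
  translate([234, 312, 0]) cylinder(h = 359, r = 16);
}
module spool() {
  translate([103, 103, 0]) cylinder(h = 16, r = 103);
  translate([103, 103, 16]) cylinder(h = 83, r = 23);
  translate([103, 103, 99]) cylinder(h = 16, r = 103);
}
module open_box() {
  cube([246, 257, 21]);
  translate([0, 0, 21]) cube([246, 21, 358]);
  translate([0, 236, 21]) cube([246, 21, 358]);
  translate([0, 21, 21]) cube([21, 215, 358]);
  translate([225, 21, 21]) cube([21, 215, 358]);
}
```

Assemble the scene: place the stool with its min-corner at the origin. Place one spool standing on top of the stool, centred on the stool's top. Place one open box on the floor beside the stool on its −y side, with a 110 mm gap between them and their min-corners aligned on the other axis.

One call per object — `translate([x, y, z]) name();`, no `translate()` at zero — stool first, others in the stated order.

stool();
translate([22, 61, 391]) spool();
translate([0, -367, 0]) open_box();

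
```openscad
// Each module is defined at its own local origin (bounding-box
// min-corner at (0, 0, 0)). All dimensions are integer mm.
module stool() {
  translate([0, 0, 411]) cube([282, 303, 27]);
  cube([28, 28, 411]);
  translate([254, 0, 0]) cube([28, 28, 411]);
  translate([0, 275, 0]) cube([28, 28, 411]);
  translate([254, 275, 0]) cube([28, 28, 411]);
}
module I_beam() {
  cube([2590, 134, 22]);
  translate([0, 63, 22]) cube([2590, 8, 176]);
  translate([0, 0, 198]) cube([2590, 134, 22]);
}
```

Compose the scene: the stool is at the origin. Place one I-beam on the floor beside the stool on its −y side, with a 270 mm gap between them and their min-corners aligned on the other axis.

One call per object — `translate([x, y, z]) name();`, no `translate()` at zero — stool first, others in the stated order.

stool();
translate([0, -404, 0]) I_beam();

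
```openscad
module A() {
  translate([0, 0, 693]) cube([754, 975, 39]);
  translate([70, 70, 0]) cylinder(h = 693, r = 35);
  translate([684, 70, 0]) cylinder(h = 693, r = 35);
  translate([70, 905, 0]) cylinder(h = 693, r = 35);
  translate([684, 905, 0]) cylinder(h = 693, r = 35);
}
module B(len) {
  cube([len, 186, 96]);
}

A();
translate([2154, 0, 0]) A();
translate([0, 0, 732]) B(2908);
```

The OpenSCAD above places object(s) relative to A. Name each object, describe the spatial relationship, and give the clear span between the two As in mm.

Second table starts at x = 2154; first ends at x = 754; clear span = 2154 − 754 = 1400 mm.

A is a table. B is a beam. A beam spans the tops of two tables. The clear span between the two tables is 1400 mm.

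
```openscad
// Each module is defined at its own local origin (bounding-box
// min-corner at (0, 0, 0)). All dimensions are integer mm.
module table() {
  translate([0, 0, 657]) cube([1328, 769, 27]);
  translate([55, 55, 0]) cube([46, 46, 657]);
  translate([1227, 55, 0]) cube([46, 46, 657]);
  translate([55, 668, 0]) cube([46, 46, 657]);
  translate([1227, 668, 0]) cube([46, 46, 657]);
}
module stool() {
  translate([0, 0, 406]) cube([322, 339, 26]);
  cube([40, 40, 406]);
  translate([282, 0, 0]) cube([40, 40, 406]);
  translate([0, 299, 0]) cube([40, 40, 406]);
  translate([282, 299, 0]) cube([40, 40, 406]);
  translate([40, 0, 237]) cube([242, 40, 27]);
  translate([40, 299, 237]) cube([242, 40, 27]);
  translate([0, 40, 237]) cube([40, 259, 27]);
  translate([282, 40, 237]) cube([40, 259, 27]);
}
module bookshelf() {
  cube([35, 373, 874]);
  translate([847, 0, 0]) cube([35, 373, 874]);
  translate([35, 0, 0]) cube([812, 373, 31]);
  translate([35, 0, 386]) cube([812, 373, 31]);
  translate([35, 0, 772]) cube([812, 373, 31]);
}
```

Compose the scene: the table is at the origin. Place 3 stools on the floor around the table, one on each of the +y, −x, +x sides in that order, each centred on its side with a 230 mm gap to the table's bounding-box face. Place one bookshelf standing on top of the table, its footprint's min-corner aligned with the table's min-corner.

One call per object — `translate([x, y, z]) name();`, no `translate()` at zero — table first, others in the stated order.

table();
translate([503, 999, 0]) stool();
translate([-552, 215, 0]) stool();
translate([1558, 215, 0]) stool();
translate([0, 0, 684]) bookshelf();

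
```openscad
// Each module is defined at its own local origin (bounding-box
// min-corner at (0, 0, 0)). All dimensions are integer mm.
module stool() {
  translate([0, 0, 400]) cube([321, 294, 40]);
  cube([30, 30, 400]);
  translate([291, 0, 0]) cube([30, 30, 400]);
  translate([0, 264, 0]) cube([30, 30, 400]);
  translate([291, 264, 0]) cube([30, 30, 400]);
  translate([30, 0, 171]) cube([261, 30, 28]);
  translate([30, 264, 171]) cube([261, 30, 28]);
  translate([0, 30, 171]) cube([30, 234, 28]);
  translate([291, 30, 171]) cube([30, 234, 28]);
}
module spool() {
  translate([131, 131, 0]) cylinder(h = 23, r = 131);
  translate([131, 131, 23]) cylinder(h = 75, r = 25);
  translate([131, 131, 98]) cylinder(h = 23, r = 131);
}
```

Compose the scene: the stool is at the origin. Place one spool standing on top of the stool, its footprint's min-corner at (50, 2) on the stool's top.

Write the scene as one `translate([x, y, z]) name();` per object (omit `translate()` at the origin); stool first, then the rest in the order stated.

stool();
translate([50, 2, 440]) spool();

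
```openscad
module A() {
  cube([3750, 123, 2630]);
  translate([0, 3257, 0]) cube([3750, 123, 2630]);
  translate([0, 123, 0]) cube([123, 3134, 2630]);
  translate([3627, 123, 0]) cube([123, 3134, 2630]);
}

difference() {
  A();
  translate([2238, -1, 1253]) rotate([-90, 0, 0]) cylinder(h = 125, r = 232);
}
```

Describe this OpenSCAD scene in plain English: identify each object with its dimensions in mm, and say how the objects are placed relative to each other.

A is the wall frame of a small rectangular building: four walls, each 2630 mm tall and 123 mm thick, enclosing a footprint 3750 mm (x) by 3380 mm (y) outside-to-outside, with no floor or roof. The front and back walls (the −y and +y sides) span the full width; the two side walls fit between them.

The house frame has a circular hole of radius 232 mm through its front wall, centred at (x = 2238, z = 1253).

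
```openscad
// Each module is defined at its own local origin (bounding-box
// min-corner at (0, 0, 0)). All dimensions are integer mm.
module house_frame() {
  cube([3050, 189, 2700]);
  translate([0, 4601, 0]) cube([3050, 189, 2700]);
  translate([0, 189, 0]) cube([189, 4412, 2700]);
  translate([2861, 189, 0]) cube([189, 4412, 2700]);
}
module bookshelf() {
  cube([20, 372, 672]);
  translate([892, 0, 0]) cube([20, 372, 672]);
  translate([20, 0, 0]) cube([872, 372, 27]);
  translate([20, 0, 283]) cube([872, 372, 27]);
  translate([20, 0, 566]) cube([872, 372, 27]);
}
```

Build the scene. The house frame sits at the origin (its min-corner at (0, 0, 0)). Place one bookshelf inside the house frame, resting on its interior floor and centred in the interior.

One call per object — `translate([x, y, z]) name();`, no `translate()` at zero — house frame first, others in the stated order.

house_frame();
translate([1069, 2209, 0]) bookshelf();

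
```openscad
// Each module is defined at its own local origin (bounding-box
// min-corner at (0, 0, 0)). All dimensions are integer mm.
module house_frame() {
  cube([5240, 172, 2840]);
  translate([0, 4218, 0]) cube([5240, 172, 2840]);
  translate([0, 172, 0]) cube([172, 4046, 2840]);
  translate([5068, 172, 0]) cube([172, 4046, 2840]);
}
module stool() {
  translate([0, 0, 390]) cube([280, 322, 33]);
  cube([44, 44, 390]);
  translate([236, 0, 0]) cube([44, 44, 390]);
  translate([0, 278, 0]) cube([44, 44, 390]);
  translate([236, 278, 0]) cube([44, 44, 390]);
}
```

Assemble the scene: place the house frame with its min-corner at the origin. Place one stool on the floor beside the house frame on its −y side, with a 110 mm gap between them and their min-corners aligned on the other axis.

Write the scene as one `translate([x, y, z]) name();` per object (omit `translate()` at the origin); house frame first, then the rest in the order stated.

house_frame();
translate([0, -432, 0]) stool();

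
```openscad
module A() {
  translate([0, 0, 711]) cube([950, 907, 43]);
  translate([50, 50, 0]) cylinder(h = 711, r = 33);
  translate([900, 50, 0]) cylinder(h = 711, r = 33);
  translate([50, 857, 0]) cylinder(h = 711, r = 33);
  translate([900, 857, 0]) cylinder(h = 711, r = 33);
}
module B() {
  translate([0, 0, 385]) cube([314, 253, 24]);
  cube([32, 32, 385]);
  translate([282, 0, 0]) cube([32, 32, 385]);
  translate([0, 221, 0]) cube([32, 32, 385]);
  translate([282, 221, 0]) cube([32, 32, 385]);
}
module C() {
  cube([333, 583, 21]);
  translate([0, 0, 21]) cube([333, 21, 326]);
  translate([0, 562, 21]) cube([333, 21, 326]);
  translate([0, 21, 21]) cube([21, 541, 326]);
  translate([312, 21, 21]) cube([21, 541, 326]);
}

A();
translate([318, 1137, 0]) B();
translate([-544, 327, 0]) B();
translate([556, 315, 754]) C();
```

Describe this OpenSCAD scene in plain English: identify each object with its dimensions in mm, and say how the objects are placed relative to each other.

A is a rectangular dining table. The top is 950×907×43 mm with its upper surface at z = 754 mm. It stands on four round legs of 66 mm diameter, each leg's bounding box inset 17 mm from the nearest pair of top edges, running from the floor to the underside of the top.

B is a simple wooden stool: a rectangular seat 314 mm (x) by 253 mm (y), 24 mm thick, top face at z = 409 mm, on four square legs, each 32×32 mm in cross-section. The legs rest on z = 0, each flush with a corner of the seat.

C is an open-topped rectangular box: outside dimensions 333×583×347 mm, with a uniform wall and base thickness of 21 mm. The base is a full 333×583 slab on the floor; four walls sit on top of the base. The front and back walls (the −y and +y sides) span the full width; the two side walls fit between them.

Two stools sit around the table at the +y, −x sides. The open box is on top of the table.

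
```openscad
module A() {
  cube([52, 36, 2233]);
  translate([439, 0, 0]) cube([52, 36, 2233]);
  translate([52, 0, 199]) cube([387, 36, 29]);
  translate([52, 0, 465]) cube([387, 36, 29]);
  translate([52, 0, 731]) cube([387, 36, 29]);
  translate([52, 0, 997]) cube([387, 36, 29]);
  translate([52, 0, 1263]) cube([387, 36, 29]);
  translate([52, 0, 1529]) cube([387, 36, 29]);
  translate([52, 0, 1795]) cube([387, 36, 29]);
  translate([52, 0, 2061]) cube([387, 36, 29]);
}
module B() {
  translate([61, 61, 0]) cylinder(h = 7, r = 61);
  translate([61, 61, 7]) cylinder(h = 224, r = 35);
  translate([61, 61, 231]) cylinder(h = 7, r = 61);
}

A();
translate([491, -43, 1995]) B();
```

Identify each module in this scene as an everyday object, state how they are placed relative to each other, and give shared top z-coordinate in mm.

Both tops at z = 2233 mm.

A is a ladder. B is a spool. The spool is beside the ladder with their tops flush at z = 2233. The shared top z-coordinate is 2233 mm.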